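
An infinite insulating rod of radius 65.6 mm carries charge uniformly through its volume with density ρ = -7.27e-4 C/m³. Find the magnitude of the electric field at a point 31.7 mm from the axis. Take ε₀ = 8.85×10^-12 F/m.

By cylindrical symmetry E is radial; use a coaxial Gaussian cylinder of radius 31.7 mm and length L (r < R).
Enclosed charge per unit length: λ_enc = ρ·πr² = (-7.27e-4)π(0.0317)² = -2.295e-6 C/m.
Since E is radial and uniform over the curved surface, Φ = E·2πrL = Q_enc/ε₀ = λ_enc L/ε₀.
E = |λ_enc|/(2πε₀r) = (2.295e-6)/(2π·8.85×10^-12·0.0317) = 1.30e6 N/C.

|E| ≈ 1.30×10^6 N/C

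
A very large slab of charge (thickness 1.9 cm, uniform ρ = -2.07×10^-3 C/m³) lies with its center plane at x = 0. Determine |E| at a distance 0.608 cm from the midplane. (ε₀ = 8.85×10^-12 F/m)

|E| = 1.42×10^6 N/C

By symmetry E is perpendicular to the slab. A Gaussian pillbox from −0.608 cm to +0.608 cm (face area A) lies entirely within the slab.
Q_enc = ρ·(2x)·A and flux = 2EA, so 2EA = 2ρxA/ε₀ ⇒ E = |ρ|x/ε₀.
E = (2.07e-3)(0.00608)/(8.85×10^-12) = 1.42×10^6 N/C.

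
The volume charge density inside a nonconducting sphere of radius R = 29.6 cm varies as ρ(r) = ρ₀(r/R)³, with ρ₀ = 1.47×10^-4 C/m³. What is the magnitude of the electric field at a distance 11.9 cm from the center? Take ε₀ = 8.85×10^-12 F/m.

|E| = 2.14×10^4 V/m

Take a concentric spherical Gaussian surface of radius r = 11.9 cm (r < R).
Integrate the density: Q_enc = 4π ∫₀^r ρ₀(r'/R)^3 r'² dr' = 4πρ₀ r^6/(6·R³) = 3.371×10^-8 C.
By Gauss's law, ∮E·dA = E·4πr² = Q_enc/ε₀.
E = |Q_enc|/(4πε₀r²) = (3.371×10^-8)/(4π·8.85×10^-12·(0.119)²) = 2.14e4 N/C.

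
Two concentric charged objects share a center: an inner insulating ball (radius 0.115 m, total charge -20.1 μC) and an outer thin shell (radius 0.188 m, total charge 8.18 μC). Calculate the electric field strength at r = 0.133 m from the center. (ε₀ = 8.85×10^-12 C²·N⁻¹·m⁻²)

Take a concentric spherical Gaussian surface of radius r = 0.133 m (between the bodies, 0.115 m < r < 0.188 m).
Only the inner charge is enclosed; the outer shell contributes nothing inside itself. Q_enc = -20.1 μC = -2.01×10^-5 C.
Gauss's law: E·4πr² = Q_enc/ε₀.
E = |Q_enc|/(4πε₀r²) = (2.01×10^-5)/(4π·8.85×10^-12·(0.133)²) = 1.02×10^7 N/C.

E ≈ 1.02×10^7 V/m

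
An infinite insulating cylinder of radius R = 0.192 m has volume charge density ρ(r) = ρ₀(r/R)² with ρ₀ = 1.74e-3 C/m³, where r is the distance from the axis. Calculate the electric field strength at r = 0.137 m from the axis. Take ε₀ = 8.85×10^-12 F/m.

Take a coaxial cylindrical Gaussian surface of radius r = 0.137 m and length L (r < R).
λ_enc = ∫₀^r ρ(r')·2πr' dr' = (2πρ₀/R²)·r^4/4 = 2.612×10^-5 C/m.
Applying ∮E·dA = Q_enc/ε₀ with the end caps contributing no flux:
E = |λ_enc|/(2πε₀r) = (2.612×10^-5)/(2π·8.85×10^-12·0.137) = 3.43e6 N/C.

3.43×10^6 N/C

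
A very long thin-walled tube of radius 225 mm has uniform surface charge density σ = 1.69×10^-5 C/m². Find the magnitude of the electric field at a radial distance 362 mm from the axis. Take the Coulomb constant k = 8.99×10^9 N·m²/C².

1.19e6 N/C

Coaxial Gaussian cylinder, radius r = 362 mm, length L (r > 225 mm).
The whole shell is enclosed: λ_enc = σ·2πR = (1.69×10^-5)·2π·(0.225) = 2.389×10^-5 C/m.
Gauss's law: E·2πrL = λ_enc L/ε₀.
E = 2k|λ_enc|/r = 2(8.99×10^9)(2.389×10^-5)/(0.362) = 1.19×10^6 N/C.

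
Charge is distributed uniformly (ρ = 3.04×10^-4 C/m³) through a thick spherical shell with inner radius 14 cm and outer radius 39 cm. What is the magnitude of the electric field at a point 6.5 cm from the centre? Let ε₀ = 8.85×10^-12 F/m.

|E| = 0 N/C

Take a concentric spherical Gaussian surface of radius r = 6.5 cm (r < 14 cm, inside the empty cavity).
No charge is enclosed, so by Gauss's law E·4πr² = 0 ⇒ E = 0.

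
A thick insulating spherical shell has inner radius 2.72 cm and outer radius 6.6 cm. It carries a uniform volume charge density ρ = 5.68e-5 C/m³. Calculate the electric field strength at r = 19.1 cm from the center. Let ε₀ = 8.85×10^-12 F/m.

|E| = 1.57×10^4 V/m

Use a concentric Gaussian sphere at r = 19.1 cm (r > 6.6 cm, enclosing the whole shell).
Q_enc = ρ·(4π/3)(b³ − a³) = (5.68e-5)·(4π/3)·((0.066)³ − (0.0272)³) = 6.361×10^-8 C.
By Gauss's law, ∮E·dA = E·4πr² = Q_enc/ε₀.
E = |Q_enc|/(4πε₀r²) = (6.361×10^-8)/(4π·8.85×10^-12·(0.191)²) = 1.57×10^4 N/C.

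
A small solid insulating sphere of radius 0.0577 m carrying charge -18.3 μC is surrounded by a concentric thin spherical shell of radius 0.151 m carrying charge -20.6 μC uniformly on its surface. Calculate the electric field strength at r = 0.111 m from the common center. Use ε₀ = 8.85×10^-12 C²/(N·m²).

By spherical symmetry E is radial; choose a Gaussian sphere of radius r = 0.111 m (between the bodies, 0.0577 m < r < 0.151 m).
Only the inner charge is enclosed; the outer shell contributes nothing inside itself. Q_enc = -18.3 μC = -1.83×10^-5 C.
Since E is radial and uniform over the Gaussian sphere, Φ = E·4πr² = Q_enc/ε₀.
E = |Q_enc|/(4πε₀r²) = (1.83e-5)/(4π·8.85×10^-12·(0.111)²) = 1.34×10^7 N/C.

E ≈ 1.34e7 N/C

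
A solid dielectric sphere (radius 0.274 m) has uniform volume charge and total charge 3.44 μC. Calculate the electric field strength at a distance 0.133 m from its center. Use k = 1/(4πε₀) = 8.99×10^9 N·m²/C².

E ≈ 2.00×10^5 N/C

Symmetry ⇒ E = E(r) r̂. Gaussian sphere of radius r = 0.133 m (r < R).
For a uniform sphere the enclosed fraction is (r/R)³, so Q_enc = (3.44 μC)(0.133/0.274)³ = 3.934e-7 C.
By Gauss's law, ∮E·dA = E·4πr² = Q_enc/ε₀.
E = k|Q_enc|/r² = (8.99×10^9)(3.934×10^-7)/(0.133)² = 2.00×10^5 N/C.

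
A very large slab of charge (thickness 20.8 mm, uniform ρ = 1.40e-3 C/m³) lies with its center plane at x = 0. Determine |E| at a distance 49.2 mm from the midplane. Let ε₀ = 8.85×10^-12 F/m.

The point |x| = 49.2 mm lies outside the slab (half-thickness 0.0104 m). A symmetric pillbox spanning the full slab encloses Q_enc = ρ·d·A.
Flux = 2EA ⇒ E = |ρ|d/(2ε₀), independent of distance outside.
E = (1.40×10^-3)(0.0208)/(2·8.85×10^-12) = 1.65×10^6 N/C.

|E| ≈ 1.65×10^6 V/m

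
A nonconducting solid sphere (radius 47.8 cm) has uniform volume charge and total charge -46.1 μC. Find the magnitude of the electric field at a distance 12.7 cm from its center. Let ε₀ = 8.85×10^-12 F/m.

Symmetry ⇒ E = E(r) r̂. Gaussian sphere of radius r = 12.7 cm (r < R).
Only the charge within r is enclosed: Q_enc = Q·(r/R)³ = (-46.1 μC)·(12.7 cm/47.8 cm)³ = -8.646×10^-7 C.
Gauss's law: E·4πr² = Q_enc/ε₀.
E = |Q_enc|/(4πε₀r²) = (8.646e-7)/(4π·8.85×10^-12·(0.127)²) = 4.82×10^5 N/C.

E = 4.82e5 N/C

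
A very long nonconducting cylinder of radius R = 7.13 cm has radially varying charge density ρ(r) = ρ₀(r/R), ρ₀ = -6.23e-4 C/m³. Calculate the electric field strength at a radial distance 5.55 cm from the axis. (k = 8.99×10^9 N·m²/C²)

|E| = 1.01×10^6 N/C

Coaxial Gaussian cylinder, radius r = 5.55 cm, length L (r < R).
λ_enc = ∫₀^r ρ(r')·2πr' dr' = (2πρ₀/R)·r^3/3 = -3.128×10^-6 C/m.
Gauss's law: E·2πrL = λ_enc L/ε₀.
E = 2k|λ_enc|/r = 2(8.99×10^9)(3.128×10^-6)/(0.0555) = 1.01×10^6 N/C.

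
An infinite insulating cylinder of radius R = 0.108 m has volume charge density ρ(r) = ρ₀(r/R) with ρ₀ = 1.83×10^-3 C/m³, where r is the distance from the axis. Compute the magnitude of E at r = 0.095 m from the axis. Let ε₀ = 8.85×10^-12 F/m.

E ≈ 5.76×10^6 V/m

By cylindrical symmetry E is radial; use a coaxial Gaussian cylinder of radius 0.095 m and length L (r < R).
λ_enc = ∫₀^r ρ(r')·2πr' dr' = (2πρ₀/R)·r^3/3 = 3.043×10^-5 C/m.
Gauss's law: E·2πrL = λ_enc L/ε₀.
E = |λ_enc|/(2πε₀r) = (3.043×10^-5)/(2π·8.85×10^-12·0.095) = 5.76×10^6 N/C.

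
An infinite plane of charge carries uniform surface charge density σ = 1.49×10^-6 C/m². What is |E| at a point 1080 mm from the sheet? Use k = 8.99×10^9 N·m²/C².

E = 8.42×10^4 N/C

By planar symmetry E is perpendicular to the sheet and uniform; use a Gaussian pillbox with flat faces of area A on each side of the sheet.
Only the two end caps contribute flux: Φ = 2EA. With Q_enc = σA, Gauss's law gives E = |σ|/(2ε₀).
E = 2πk|σ| = 2π(8.99×10^9)(1.49e-6) = 8.42×10^4 N/C.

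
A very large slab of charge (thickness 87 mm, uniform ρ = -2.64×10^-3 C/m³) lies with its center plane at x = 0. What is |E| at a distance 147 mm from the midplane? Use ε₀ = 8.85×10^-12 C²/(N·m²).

E = 1.30×10^7 N/C

The point |x| = 147 mm lies outside the slab (half-thickness 0.0435 m). A symmetric pillbox spanning the full slab encloses Q_enc = ρ·d·A.
Flux = 2EA ⇒ E = |ρ|d/(2ε₀), independent of distance outside.
E = (2.64e-3)(0.087)/(2·8.85×10^-12) = 1.30×10^7 N/C.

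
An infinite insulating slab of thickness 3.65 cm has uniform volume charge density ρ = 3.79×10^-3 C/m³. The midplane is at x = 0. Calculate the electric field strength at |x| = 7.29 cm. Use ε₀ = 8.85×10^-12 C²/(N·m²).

7.82e6 V/m

The point |x| = 7.29 cm lies outside the slab (half-thickness 0.01825 m). A symmetric pillbox spanning the full slab encloses Q_enc = ρ·d·A.
Flux = 2EA ⇒ E = |ρ|d/(2ε₀), independent of distance outside.
E = (3.79e-3)(0.0365)/(2·8.85×10^-12) = 7.82e6 N/C.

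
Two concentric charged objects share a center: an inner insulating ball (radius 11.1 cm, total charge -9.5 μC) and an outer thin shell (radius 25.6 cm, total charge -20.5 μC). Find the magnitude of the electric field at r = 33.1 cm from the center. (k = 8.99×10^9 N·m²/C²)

Take a concentric spherical Gaussian surface of radius r = 33.1 cm (r > 25.6 cm, enclosing both).
Q_enc = (-9.5 μC) + (-20.5 μC) = -3.00e-5 C.
Applying ∮E·dA = Q_enc/ε₀ with Φ = E(4πr²):
E = k|Q_enc|/r² = (8.99×10^9)(3.00e-5)/(0.331)² = 2.46e6 N/C.

|E| ≈ 2.46×10^6 V/m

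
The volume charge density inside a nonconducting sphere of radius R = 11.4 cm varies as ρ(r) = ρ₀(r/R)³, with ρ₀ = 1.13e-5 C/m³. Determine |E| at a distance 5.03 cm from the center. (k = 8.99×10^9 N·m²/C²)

E = 919 N/C

Take a concentric spherical Gaussian surface of radius r = 5.03 cm (r < R).
Integrate the density: Q_enc = 4π ∫₀^r ρ₀(r'/R)^3 r'² dr' = 4πρ₀ r^6/(6·R³) = 2.587×10^-10 C.
Since E is radial and uniform over the Gaussian sphere, Φ = E·4πr² = Q_enc/ε₀.
E = k|Q_enc|/r² = (8.99×10^9)(2.587×10^-10)/(0.0503)² = 919 N/C.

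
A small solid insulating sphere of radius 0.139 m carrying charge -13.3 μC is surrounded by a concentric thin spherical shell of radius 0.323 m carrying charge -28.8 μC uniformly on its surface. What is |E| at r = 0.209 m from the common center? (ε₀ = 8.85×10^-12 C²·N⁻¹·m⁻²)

Symmetry ⇒ E = E(r) r̂. Gaussian sphere of radius r = 0.209 m (between the bodies, 0.139 m < r < 0.323 m).
The shell at 0.323 m lies outside the Gaussian surface, so Q_enc = -13.3 μC = -1.33e-5 C.
Applying ∮E·dA = Q_enc/ε₀ with Φ = E(4πr²):
E = |Q_enc|/(4πε₀r²) = (1.33×10^-5)/(4π·8.85×10^-12·(0.209)²) = 2.74×10^6 N/C.

2.74×10^6 N/C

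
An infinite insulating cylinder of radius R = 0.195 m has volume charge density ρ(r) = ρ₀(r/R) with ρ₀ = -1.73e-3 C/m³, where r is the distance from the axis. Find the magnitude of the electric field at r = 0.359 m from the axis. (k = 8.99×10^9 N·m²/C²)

Choose a coaxial cylinder of radius r = 0.359 m (arbitrary length L) as the Gaussian surface (r > R, full charge per length enclosed).
λ_enc = 2π ∫₀^R ρ₀(r'/R)^1 r' dr' = 2πρ₀R²/3 = -1.378×10^-4 C/m.
Applying ∮E·dA = Q_enc/ε₀ with the end caps contributing no flux:
E = 2k|λ_enc|/r = 2(8.99×10^9)(1.378×10^-4)/(0.359) = 6.90e6 N/C.

E ≈ 6.90e6 N/C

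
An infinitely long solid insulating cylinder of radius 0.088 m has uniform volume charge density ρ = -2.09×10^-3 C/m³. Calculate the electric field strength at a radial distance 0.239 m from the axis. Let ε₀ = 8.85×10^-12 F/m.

Coaxial Gaussian cylinder, radius r = 0.239 m, length L (r > 0.088 m, full cross-section enclosed).
λ_enc = ρ·πR² = (-2.09×10^-3)π(0.088)² = -5.085×10^-5 C/m.
Since E is radial and uniform over the curved surface, Φ = E·2πrL = Q_enc/ε₀ = λ_enc L/ε₀.
E = |λ_enc|/(2πε₀r) = (5.085×10^-5)/(2π·8.85×10^-12·0.239) = 3.83e6 N/C.

3.83e6 N/C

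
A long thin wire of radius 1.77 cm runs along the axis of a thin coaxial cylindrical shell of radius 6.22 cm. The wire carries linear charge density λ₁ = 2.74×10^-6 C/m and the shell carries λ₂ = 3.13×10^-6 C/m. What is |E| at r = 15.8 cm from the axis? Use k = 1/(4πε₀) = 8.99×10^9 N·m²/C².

|E| = 6.68e5 N/C

Take a coaxial cylindrical Gaussian surface of radius r = 15.8 cm and length L (r > 6.22 cm, enclosing both).
λ_enc = λ₁ + λ₂ = (2.74×10^-6) + (3.13×10^-6) = 5.87×10^-6 C/m.
Applying ∮E·dA = Q_enc/ε₀ with the end caps contributing no flux:
E = 2k|λ_enc|/r = 2(8.99×10^9)(5.87×10^-6)/(0.158) = 6.68×10^5 N/C.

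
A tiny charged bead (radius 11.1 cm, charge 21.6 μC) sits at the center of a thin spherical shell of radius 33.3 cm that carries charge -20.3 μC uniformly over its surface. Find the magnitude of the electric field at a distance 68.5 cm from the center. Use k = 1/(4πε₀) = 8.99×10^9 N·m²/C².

Take a concentric spherical Gaussian surface of radius r = 68.5 cm (r > 33.3 cm, enclosing both).
Q_enc = (21.6 μC) + (-20.3 μC) = 1.30×10^-6 C.
By Gauss's law, ∮E·dA = E·4πr² = Q_enc/ε₀.
E = k|Q_enc|/r² = (8.99×10^9)(1.30×10^-6)/(0.685)² = 2.49×10^4 N/C.

|E| = 2.49e4 N/C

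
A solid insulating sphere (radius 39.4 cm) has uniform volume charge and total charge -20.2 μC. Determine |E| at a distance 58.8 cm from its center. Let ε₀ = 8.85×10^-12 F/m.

Use a concentric Gaussian sphere at r = 58.8 cm (r > R, so the entire charge is enclosed).
Q_enc = -20.2 μC = -2.02×10^-5 C.
Applying ∮E·dA = Q_enc/ε₀ with Φ = E(4πr²):
E = |Q_enc|/(4πε₀r²) = (2.02×10^-5)/(4π·8.85×10^-12·(0.588)²) = 5.25×10^5 N/C.

|E| ≈ 5.25×10^5 N/C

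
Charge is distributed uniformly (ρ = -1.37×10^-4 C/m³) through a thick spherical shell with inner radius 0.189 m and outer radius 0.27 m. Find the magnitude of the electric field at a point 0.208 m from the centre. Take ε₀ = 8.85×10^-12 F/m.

E ≈ 2.68×10^5 N/C

Symmetry ⇒ E = E(r) r̂. Gaussian sphere of radius r = 0.208 m (within the shell material, 0.189 m < r < 0.27 m).
Enclosed charge is the volume from a to r: Q_enc = (4π/3)ρ(r³ − a³) = -1.29×10^-6 C.
By Gauss's law, ∮E·dA = E·4πr² = Q_enc/ε₀.
E = |Q_enc|/(4πε₀r²) = (1.29×10^-6)/(4π·8.85×10^-12·(0.208)²) = 2.68e5 N/C.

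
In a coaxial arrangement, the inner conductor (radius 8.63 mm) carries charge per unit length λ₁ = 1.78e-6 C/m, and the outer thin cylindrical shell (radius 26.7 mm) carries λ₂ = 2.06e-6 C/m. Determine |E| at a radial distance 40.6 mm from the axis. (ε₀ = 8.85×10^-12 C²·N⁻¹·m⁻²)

Coaxial Gaussian cylinder, radius r = 40.6 mm, length L (r > 26.7 mm, enclosing both).
λ_enc = λ₁ + λ₂ = (1.78×10^-6) + (2.06×10^-6) = 3.84e-6 C/m.
Applying ∮E·dA = Q_enc/ε₀ with the end caps contributing no flux:
E = |λ_enc|/(2πε₀r) = (3.84e-6)/(2π·8.85×10^-12·0.0406) = 1.70×10^6 N/C.

|E| ≈ 1.70e6 N/C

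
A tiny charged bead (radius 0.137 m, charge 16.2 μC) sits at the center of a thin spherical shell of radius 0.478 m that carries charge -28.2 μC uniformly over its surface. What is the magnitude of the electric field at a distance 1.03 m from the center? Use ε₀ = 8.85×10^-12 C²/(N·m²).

1.02×10^5 N/C

Use a concentric Gaussian sphere at r = 1.03 m (r > 0.478 m, enclosing both).
Q_enc = (16.2 μC) + (-28.2 μC) = -1.20e-5 C.
Gauss's law: E·4πr² = Q_enc/ε₀.
E = |Q_enc|/(4πε₀r²) = (1.20×10^-5)/(4π·8.85×10^-12·(1.03)²) = 1.02e5 N/C.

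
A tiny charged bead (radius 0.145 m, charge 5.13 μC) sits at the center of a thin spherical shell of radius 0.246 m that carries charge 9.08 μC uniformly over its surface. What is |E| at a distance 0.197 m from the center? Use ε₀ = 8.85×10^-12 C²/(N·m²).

Take a concentric spherical Gaussian surface of radius r = 0.197 m (between the bodies, 0.145 m < r < 0.246 m).
Only the inner charge is enclosed; the outer shell contributes nothing inside itself. Q_enc = 5.13 μC = 5.13×10^-6 C.
By Gauss's law, ∮E·dA = E·4πr² = Q_enc/ε₀.
E = |Q_enc|/(4πε₀r²) = (5.13×10^-6)/(4π·8.85×10^-12·(0.197)²) = 1.19×10^6 N/C.

E ≈ 1.19×10^6 N/C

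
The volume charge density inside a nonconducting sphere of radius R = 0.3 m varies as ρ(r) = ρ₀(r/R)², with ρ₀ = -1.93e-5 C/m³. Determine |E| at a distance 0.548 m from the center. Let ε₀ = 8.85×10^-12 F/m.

Use a concentric Gaussian sphere at r = 0.548 m (r > R, all charge enclosed).
Q_enc = 4π ∫₀^R ρ₀(r'/R)^2 r'² dr' = 4πρ₀R³/5 = -1.31×10^-6 C.
By Gauss's law, ∮E·dA = E·4πr² = Q_enc/ε₀.
E = |Q_enc|/(4πε₀r²) = (1.31×10^-6)/(4π·8.85×10^-12·(0.548)²) = 3.92e4 N/C.

|E| ≈ 3.92e4 V/m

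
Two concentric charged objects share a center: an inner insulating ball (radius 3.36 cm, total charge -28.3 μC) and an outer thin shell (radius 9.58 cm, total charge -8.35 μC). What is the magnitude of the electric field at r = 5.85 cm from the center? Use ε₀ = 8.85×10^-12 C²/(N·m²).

E ≈ 7.44×10^7 N/C

Use a concentric Gaussian sphere at r = 5.85 cm (between the bodies, 3.36 cm < r < 9.58 cm).
Only the inner charge is enclosed; the outer shell contributes nothing inside itself. Q_enc = -28.3 μC = -2.83e-5 C.
Gauss's law: E·4πr² = Q_enc/ε₀.
E = |Q_enc|/(4πε₀r²) = (2.83×10^-5)/(4π·8.85×10^-12·(0.0585)²) = 7.44×10^7 N/C.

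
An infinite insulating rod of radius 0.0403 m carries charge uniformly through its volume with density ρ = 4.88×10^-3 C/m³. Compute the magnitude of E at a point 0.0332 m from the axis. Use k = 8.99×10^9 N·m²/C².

9.15×10^6 N/C

Take a coaxial cylindrical Gaussian surface of radius r = 0.0332 m and length L (r < R).
Charge inside radius r per length L is ρ·πr²·L, so λ_enc = ρπr² = 1.69e-5 C/m.
Gauss's law: E·2πrL = λ_enc L/ε₀.
E = 2k|λ_enc|/r = 2(8.99×10^9)(1.69e-5)/(0.0332) = 9.15e6 N/C.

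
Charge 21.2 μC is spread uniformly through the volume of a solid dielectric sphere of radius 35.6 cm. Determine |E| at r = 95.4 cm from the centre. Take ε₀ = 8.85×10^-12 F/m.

|E| = 2.09e5 N/C

Use a concentric Gaussian sphere at r = 95.4 cm (r > R, so the entire charge is enclosed).
Q_enc = 21.2 μC = 2.12×10^-5 C.
Applying ∮E·dA = Q_enc/ε₀ with Φ = E(4πr²):
E = |Q_enc|/(4πε₀r²) = (2.12×10^-5)/(4π·8.85×10^-12·(0.954)²) = 2.09×10^5 N/C.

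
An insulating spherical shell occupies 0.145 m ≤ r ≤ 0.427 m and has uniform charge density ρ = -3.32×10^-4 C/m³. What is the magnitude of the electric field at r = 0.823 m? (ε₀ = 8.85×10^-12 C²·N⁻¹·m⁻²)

Symmetry ⇒ E = E(r) r̂. Gaussian sphere of radius r = 0.823 m (r > 0.427 m, enclosing the whole shell).
Q_enc = ρ·(4π/3)(b³ − a³) = (-3.32×10^-4)·(4π/3)·((0.427)³ − (0.145)³) = -1.04×10^-4 C.
Applying ∮E·dA = Q_enc/ε₀ with Φ = E(4πr²):
E = |Q_enc|/(4πε₀r²) = (1.04×10^-4)/(4π·8.85×10^-12·(0.823)²) = 1.38×10^6 N/C.

|E| = 1.38e6 N/C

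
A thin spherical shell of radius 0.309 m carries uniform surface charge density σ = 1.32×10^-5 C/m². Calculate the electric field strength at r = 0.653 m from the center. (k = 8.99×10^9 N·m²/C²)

|E| ≈ 3.34×10^5 N/C

Take a concentric spherical Gaussian surface of radius r = 0.653 m (r > 0.309 m).
The entire shell is enclosed: Q_enc = σ·4πR² = (1.32×10^-5)·4π·(0.309)² = 1.584×10^-5 C.
Applying ∮E·dA = Q_enc/ε₀ with Φ = E(4πr²):
E = k|Q_enc|/r² = (8.99×10^9)(1.584×10^-5)/(0.653)² = 3.34e5 N/C.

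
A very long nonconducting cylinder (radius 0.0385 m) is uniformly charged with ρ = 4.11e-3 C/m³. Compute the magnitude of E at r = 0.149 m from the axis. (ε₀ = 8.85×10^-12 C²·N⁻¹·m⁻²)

By cylindrical symmetry E is radial; use a coaxial Gaussian cylinder of radius 0.149 m and length L (r > 0.0385 m, full cross-section enclosed).
λ_enc = ρ·πR² = (4.11e-3)π(0.0385)² = 1.914e-5 C/m.
Since E is radial and uniform over the curved surface, Φ = E·2πrL = Q_enc/ε₀ = λ_enc L/ε₀.
E = |λ_enc|/(2πε₀r) = (1.914×10^-5)/(2π·8.85×10^-12·0.149) = 2.31×10^6 N/C.

E ≈ 2.31×10^6 N/C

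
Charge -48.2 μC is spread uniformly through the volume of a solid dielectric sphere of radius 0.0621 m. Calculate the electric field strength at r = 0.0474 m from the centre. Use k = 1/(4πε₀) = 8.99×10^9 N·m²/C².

E ≈ 8.58×10^7 N/C

Use a concentric Gaussian sphere at r = 0.0474 m (r < R).
Only the charge within r is enclosed: Q_enc = Q·(r/R)³ = (-48.2 μC)·(0.0474 m/0.0621 m)³ = -2.143e-5 C.
Gauss's law: E·4πr² = Q_enc/ε₀.
E = k|Q_enc|/r² = (8.99×10^9)(2.143×10^-5)/(0.0474)² = 8.58×10^7 N/C.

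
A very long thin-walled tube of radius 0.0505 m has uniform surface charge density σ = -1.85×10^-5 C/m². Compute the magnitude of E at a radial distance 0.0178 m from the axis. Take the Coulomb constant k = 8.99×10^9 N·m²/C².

E = 0

Coaxial Gaussian cylinder, radius r = 0.0178 m, length L (r < 0.0505 m, inside the shell).
All the surface charge lies outside this cylinder: Q_enc = 0, hence E = 0.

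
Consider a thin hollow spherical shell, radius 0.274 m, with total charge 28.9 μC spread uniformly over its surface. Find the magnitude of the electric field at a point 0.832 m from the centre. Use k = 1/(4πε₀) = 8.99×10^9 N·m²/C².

Use a concentric Gaussian sphere at r = 0.832 m (r > 0.274 m).
The entire shell is enclosed: Q_enc = 2.89e-5 C.
By Gauss's law, ∮E·dA = E·4πr² = Q_enc/ε₀.
E = k|Q_enc|/r² = (8.99×10^9)(2.89×10^-5)/(0.832)² = 3.75e5 N/C.

|E| = 3.75e5 N/C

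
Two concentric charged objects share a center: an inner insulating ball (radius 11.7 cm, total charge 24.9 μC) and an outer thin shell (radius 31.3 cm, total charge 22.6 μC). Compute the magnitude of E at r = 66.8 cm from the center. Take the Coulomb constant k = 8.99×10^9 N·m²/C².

E = 9.57×10^5 N/C

Use a concentric Gaussian sphere at r = 66.8 cm (r > 31.3 cm, enclosing both).
Q_enc = (24.9 μC) + (22.6 μC) = 4.75e-5 C.
Applying ∮E·dA = Q_enc/ε₀ with Φ = E(4πr²):
E = k|Q_enc|/r² = (8.99×10^9)(4.75×10^-5)/(0.668)² = 9.57×10^5 N/C.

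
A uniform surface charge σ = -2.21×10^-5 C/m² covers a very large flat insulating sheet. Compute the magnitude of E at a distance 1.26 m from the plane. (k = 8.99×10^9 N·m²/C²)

1.25e6 N/C

Choose a cylindrical pillbox piercing the sheet, end faces (area A) parallel to it.
Only the two end caps contribute flux: Φ = 2EA. With Q_enc = σA, Gauss's law gives E = |σ|/(2ε₀).
E = 2πk|σ| = 2π(8.99×10^9)(2.21e-5) = 1.25×10^6 N/C.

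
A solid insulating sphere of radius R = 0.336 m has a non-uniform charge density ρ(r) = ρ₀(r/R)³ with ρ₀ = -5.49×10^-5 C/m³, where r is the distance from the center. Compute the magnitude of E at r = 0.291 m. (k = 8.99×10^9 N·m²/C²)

|E| ≈ 1.95×10^5 V/m

Take a concentric spherical Gaussian surface of radius r = 0.291 m (r < R).
Integrate the density: Q_enc = 4π ∫₀^r ρ₀(r'/R)^3 r'² dr' = 4πρ₀ r^6/(6·R³) = -1.841×10^-6 C.
By Gauss's law, ∮E·dA = E·4πr² = Q_enc/ε₀.
E = k|Q_enc|/r² = (8.99×10^9)(1.841e-6)/(0.291)² = 1.95×10^5 N/C.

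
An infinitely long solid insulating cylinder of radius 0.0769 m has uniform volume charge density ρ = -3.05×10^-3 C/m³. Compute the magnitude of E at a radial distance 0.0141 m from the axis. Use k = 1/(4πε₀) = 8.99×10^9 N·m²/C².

|E| ≈ 2.43×10^6 N/C

Choose a coaxial cylinder of radius r = 0.0141 m (arbitrary length L) as the Gaussian surface (r < R).
Enclosed charge per unit length: λ_enc = ρ·πr² = (-3.05×10^-3)π(0.0141)² = -1.905×10^-6 C/m.
Since E is radial and uniform over the curved surface, Φ = E·2πrL = Q_enc/ε₀ = λ_enc L/ε₀.
E = 2k|λ_enc|/r = 2(8.99×10^9)(1.905×10^-6)/(0.0141) = 2.43×10^6 N/C.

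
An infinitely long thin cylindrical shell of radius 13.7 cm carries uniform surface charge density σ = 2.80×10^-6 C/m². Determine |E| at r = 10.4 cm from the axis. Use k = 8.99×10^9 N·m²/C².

Coaxial Gaussian cylinder, radius r = 10.4 cm, length L (r < 13.7 cm, inside the shell).
All the surface charge lies outside this cylinder: Q_enc = 0, hence E = 0.

|E| = 0 N/C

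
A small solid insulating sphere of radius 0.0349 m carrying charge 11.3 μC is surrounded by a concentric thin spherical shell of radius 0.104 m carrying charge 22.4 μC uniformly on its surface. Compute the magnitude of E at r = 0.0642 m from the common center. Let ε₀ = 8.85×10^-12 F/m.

2.47×10^7 N/C

Symmetry ⇒ E = E(r) r̂. Gaussian sphere of radius r = 0.0642 m (between the bodies, 0.0349 m < r < 0.104 m).
The shell at 0.104 m lies outside the Gaussian surface, so Q_enc = 11.3 μC = 1.13×10^-5 C.
Gauss's law: E·4πr² = Q_enc/ε₀.
E = |Q_enc|/(4πε₀r²) = (1.13×10^-5)/(4π·8.85×10^-12·(0.0642)²) = 2.47×10^7 N/C.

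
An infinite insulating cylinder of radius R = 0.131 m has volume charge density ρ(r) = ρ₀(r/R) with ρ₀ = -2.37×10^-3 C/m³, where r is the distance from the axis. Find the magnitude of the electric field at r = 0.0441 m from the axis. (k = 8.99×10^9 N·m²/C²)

Take a coaxial cylindrical Gaussian surface of radius r = 0.0441 m and length L (r < R).
Integrating ρ over the cross-section to radius r: λ_enc = (2πρ₀/R) ∫₀^r r'^2 dr' = 2πρ₀ r^3/(3·R) = -3.25×10^-6 C/m.
Gauss's law: E·2πrL = λ_enc L/ε₀.
E = 2k|λ_enc|/r = 2(8.99×10^9)(3.25×10^-6)/(0.0441) = 1.32×10^6 N/C.

E ≈ 1.32×10^6 V/m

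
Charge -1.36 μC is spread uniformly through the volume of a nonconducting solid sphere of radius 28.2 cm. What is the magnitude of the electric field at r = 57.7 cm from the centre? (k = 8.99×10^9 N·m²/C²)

E = 3.67×10^4 N/C

Use a concentric Gaussian sphere at r = 57.7 cm (r > R, so the entire charge is enclosed).
Q_enc = -1.36 μC = -1.36×10^-6 C.
Since E is radial and uniform over the Gaussian sphere, Φ = E·4πr² = Q_enc/ε₀.
E = k|Q_enc|/r² = (8.99×10^9)(1.36×10^-6)/(0.577)² = 3.67e4 N/C.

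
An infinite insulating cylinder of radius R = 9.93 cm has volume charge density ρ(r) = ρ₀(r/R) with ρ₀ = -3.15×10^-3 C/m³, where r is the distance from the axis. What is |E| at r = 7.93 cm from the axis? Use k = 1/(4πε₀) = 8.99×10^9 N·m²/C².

Coaxial Gaussian cylinder, radius r = 7.93 cm, length L (r < R).
λ_enc = ∫₀^r ρ(r')·2πr' dr' = (2πρ₀/R)·r^3/3 = -3.313e-5 C/m.
Gauss's law: E·2πrL = λ_enc L/ε₀.
E = 2k|λ_enc|/r = 2(8.99×10^9)(3.313e-5)/(0.0793) = 7.51e6 N/C.

|E| = 7.51e6 V/m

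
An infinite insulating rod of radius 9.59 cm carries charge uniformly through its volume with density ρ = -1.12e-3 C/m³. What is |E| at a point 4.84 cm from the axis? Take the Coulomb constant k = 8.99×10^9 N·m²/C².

|E| = 3.06×10^6 V/m

By cylindrical symmetry E is radial; use a coaxial Gaussian cylinder of radius 4.84 cm and length L (r < R).
Charge inside radius r per length L is ρ·πr²·L, so λ_enc = ρπr² = -8.242×10^-6 C/m.
Gauss's law: E·2πrL = λ_enc L/ε₀.
E = 2k|λ_enc|/r = 2(8.99×10^9)(8.242e-6)/(0.0484) = 3.06×10^6 N/C.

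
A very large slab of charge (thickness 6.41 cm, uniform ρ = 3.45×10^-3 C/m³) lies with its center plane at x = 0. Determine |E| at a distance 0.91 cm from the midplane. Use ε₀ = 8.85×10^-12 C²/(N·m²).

|E| ≈ 3.55×10^6 N/C

By symmetry E is perpendicular to the slab. A Gaussian pillbox from −0.91 cm to +0.91 cm (face area A) lies entirely within the slab.
Q_enc = ρ·(2x)·A and flux = 2EA, so 2EA = 2ρxA/ε₀ ⇒ E = |ρ|x/ε₀.
E = (3.45×10^-3)(0.0091)/(8.85×10^-12) = 3.55e6 N/C.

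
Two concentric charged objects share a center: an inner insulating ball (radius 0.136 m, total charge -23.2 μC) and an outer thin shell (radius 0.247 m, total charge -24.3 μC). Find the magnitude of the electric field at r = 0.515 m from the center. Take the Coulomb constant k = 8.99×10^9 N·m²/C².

1.61×10^6 N/C

Take a concentric spherical Gaussian surface of radius r = 0.515 m (r > 0.247 m, enclosing both).
Q_enc = (-23.2 μC) + (-24.3 μC) = -4.75×10^-5 C.
Since E is radial and uniform over the Gaussian sphere, Φ = E·4πr² = Q_enc/ε₀.
E = k|Q_enc|/r² = (8.99×10^9)(4.75×10^-5)/(0.515)² = 1.61e6 N/C.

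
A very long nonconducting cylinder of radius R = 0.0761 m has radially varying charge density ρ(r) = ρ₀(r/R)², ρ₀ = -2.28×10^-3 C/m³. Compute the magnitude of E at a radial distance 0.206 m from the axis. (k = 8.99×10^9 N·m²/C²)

By cylindrical symmetry E is radial; use a coaxial Gaussian cylinder of radius 0.206 m and length L (r > R, full charge per length enclosed).
λ_enc = 2π ∫₀^R ρ₀(r'/R)^2 r' dr' = 2πρ₀R²/4 = -2.074e-5 C/m.
Since E is radial and uniform over the curved surface, Φ = E·2πrL = Q_enc/ε₀ = λ_enc L/ε₀.
E = 2k|λ_enc|/r = 2(8.99×10^9)(2.074×10^-5)/(0.206) = 1.81×10^6 N/C.

1.81e6 N/C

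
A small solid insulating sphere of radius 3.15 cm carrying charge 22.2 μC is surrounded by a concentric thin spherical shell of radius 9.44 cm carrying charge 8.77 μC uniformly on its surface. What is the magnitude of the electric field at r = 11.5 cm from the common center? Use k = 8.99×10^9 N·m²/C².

Symmetry ⇒ E = E(r) r̂. Gaussian sphere of radius r = 11.5 cm (r > 9.44 cm, enclosing both).
Q_enc = (22.2 μC) + (8.77 μC) = 3.097e-5 C.
Applying ∮E·dA = Q_enc/ε₀ with Φ = E(4πr²):
E = k|Q_enc|/r² = (8.99×10^9)(3.097×10^-5)/(0.115)² = 2.11×10^7 N/C.

E = 2.11×10^7 N/C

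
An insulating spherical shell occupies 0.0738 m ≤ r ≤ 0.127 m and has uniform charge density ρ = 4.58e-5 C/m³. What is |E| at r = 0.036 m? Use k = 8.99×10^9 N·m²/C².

E = 0 (no enclosed charge)

Symmetry ⇒ E = E(r) r̂. Gaussian sphere of radius r = 0.036 m (r < 0.0738 m, inside the empty cavity).
Q_enc = 0 (all charge lies at larger r); Gauss's law gives E = 0.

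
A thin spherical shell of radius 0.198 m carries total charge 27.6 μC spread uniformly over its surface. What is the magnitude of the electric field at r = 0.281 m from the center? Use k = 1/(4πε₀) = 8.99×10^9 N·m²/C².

E = 3.14×10^6 N/C

Take a concentric spherical Gaussian surface of radius r = 0.281 m (r > 0.198 m).
The entire shell is enclosed: Q_enc = 2.76e-5 C.
Since E is radial and uniform over the Gaussian sphere, Φ = E·4πr² = Q_enc/ε₀.
E = k|Q_enc|/r² = (8.99×10^9)(2.76×10^-5)/(0.281)² = 3.14×10^6 N/C.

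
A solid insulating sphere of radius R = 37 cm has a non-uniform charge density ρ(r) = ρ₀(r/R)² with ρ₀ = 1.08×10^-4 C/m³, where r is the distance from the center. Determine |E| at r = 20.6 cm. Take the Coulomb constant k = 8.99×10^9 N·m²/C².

1.56×10^5 N/C

Take a concentric spherical Gaussian surface of radius r = 20.6 cm (r < R).
Integrate the density: Q_enc = 4π ∫₀^r ρ₀(r'/R)^2 r'² dr' = 4πρ₀ r^5/(5·R²) = 7.355e-7 C.
By Gauss's law, ∮E·dA = E·4πr² = Q_enc/ε₀.
E = k|Q_enc|/r² = (8.99×10^9)(7.355×10^-7)/(0.206)² = 1.56×10^5 N/C.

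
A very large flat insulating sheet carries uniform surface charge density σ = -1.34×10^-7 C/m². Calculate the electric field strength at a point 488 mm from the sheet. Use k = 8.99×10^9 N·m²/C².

|E| ≈ 7.57×10^3 N/C

The symmetry is planar: E is normal to the sheet and the same magnitude on both sides. Take a pillbox straddling the sheet with end-cap area A.
Only the two end caps contribute flux: Φ = 2EA. With Q_enc = σA, Gauss's law gives E = |σ|/(2ε₀).
E = 2πk|σ| = 2π(8.99×10^9)(1.34×10^-7) = 7.57×10^3 N/C.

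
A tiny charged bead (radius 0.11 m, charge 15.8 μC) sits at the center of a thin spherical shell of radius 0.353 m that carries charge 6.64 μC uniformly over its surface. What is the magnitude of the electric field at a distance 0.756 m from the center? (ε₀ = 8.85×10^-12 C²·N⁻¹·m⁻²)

Use a concentric Gaussian sphere at r = 0.756 m (r > 0.353 m, enclosing both).
Q_enc = (15.8 μC) + (6.64 μC) = 2.244×10^-5 C.
Since E is radial and uniform over the Gaussian sphere, Φ = E·4πr² = Q_enc/ε₀.
E = |Q_enc|/(4πε₀r²) = (2.244×10^-5)/(4π·8.85×10^-12·(0.756)²) = 3.53×10^5 N/C.

E ≈ 3.53e5 N/C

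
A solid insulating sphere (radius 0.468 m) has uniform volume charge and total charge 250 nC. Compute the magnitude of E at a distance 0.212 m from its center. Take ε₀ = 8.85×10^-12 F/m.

Take a concentric spherical Gaussian surface of radius r = 0.212 m (r < R).
Only the charge within r is enclosed: Q_enc = Q·(r/R)³ = (250 nC)·(0.212 m/0.468 m)³ = 2.324×10^-8 C.
By Gauss's law, ∮E·dA = E·4πr² = Q_enc/ε₀.
E = |Q_enc|/(4πε₀r²) = (2.324e-8)/(4π·8.85×10^-12·(0.212)²) = 4.65e3 N/C.

|E| = 4.65e3 V/m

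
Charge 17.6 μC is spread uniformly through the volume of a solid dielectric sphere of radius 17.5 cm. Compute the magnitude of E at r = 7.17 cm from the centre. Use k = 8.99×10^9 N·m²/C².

2.12×10^6 V/m

Use a concentric Gaussian sphere at r = 7.17 cm (r < R).
Only the charge within r is enclosed: Q_enc = Q·(r/R)³ = (17.6 μC)·(7.17 cm/17.5 cm)³ = 1.21e-6 C.
By Gauss's law, ∮E·dA = E·4πr² = Q_enc/ε₀.
E = k|Q_enc|/r² = (8.99×10^9)(1.21e-6)/(0.0717)² = 2.12×10^6 N/C.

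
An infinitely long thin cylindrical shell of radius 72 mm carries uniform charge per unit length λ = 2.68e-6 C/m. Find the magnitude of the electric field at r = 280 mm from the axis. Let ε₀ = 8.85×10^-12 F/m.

E ≈ 1.72×10^5 N/C

Coaxial Gaussian cylinder, radius r = 280 mm, length L (r > 72 mm).
The full line charge is enclosed: λ_enc = 2.68×10^-6 C/m.
Since E is radial and uniform over the curved surface, Φ = E·2πrL = Q_enc/ε₀ = λ_enc L/ε₀.
E = |λ_enc|/(2πε₀r) = (2.68e-6)/(2π·8.85×10^-12·0.28) = 1.72×10^5 N/C.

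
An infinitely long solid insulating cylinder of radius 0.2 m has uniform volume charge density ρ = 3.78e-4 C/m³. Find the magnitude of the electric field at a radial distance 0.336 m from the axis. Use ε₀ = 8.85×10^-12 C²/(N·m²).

|E| ≈ 2.54×10^6 N/C

By cylindrical symmetry E is radial; use a coaxial Gaussian cylinder of radius 0.336 m and length L (r > 0.2 m, full cross-section enclosed).
λ_enc = ρ·πR² = (3.78e-4)π(0.2)² = 4.75×10^-5 C/m.
Since E is radial and uniform over the curved surface, Φ = E·2πrL = Q_enc/ε₀ = λ_enc L/ε₀.
E = |λ_enc|/(2πε₀r) = (4.75e-5)/(2π·8.85×10^-12·0.336) = 2.54×10^6 N/C.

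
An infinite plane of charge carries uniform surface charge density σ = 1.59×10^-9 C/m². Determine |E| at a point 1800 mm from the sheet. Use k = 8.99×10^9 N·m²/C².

E ≈ 89.8 V/m

The symmetry is planar: E is normal to the sheet and the same magnitude on both sides. Take a pillbox straddling the sheet with end-cap area A.
Flux Φ = 2EA and Q_enc = σA, so 2EA = σA/ε₀ ⇒ E = |σ|/(2ε₀), independent of distance.
E = 2πk|σ| = 2π(8.99×10^9)(1.59×10^-9) = 89.8 N/C.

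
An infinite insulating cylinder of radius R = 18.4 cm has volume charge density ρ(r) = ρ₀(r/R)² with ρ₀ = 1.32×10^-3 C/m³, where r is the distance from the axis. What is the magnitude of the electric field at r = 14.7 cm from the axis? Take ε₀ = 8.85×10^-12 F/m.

Choose a coaxial cylinder of radius r = 14.7 cm (arbitrary length L) as the Gaussian surface (r < R).
Integrating ρ over the cross-section to radius r: λ_enc = (2πρ₀/R²) ∫₀^r r'^3 dr' = 2πρ₀ r^4/(4·R²) = 2.86e-5 C/m.
By Gauss's law (flux through the curved wall only), E·2πrL = λ_enc L/ε₀.
E = |λ_enc|/(2πε₀r) = (2.86e-5)/(2π·8.85×10^-12·0.147) = 3.50×10^6 N/C.

E = 3.50e6 N/C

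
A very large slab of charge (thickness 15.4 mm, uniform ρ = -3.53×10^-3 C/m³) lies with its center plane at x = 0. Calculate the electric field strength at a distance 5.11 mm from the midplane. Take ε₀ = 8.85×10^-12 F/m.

|E| = 2.04×10^6 N/C

By symmetry E is perpendicular to the slab. A Gaussian pillbox from −5.11 mm to +5.11 mm (face area A) lies entirely within the slab.
Q_enc = ρ·(2x)·A and flux = 2EA, so 2EA = 2ρxA/ε₀ ⇒ E = |ρ|x/ε₀.
E = (3.53e-3)(0.00511)/(8.85×10^-12) = 2.04×10^6 N/C.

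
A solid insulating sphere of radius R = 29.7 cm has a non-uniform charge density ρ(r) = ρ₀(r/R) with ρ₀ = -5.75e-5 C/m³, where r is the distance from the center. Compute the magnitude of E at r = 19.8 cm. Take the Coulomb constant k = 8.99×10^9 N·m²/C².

E ≈ 2.14×10^5 N/C

Take a concentric spherical Gaussian surface of radius r = 19.8 cm (r < R).
Q_enc = ∫₀^r ρ(r')·4πr'² dr' = (4πρ₀/R) ∫₀^r r'^3 dr' = 4πρ₀ r^4/(4·R) = -9.348×10^-7 C.
Gauss's law: E·4πr² = Q_enc/ε₀.
E = k|Q_enc|/r² = (8.99×10^9)(9.348e-7)/(0.198)² = 2.14×10^5 N/C.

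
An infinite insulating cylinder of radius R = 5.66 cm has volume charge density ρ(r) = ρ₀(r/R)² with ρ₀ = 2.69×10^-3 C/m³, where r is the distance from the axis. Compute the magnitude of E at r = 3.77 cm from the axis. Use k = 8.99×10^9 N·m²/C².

E ≈ 1.27×10^6 N/C

By cylindrical symmetry E is radial; use a coaxial Gaussian cylinder of radius 3.77 cm and length L (r < R).
Integrating ρ over the cross-section to radius r: λ_enc = (2πρ₀/R²) ∫₀^r r'^3 dr' = 2πρ₀ r^4/(4·R²) = 2.664e-6 C/m.
By Gauss's law (flux through the curved wall only), E·2πrL = λ_enc L/ε₀.
E = 2k|λ_enc|/r = 2(8.99×10^9)(2.664e-6)/(0.0377) = 1.27×10^6 N/C.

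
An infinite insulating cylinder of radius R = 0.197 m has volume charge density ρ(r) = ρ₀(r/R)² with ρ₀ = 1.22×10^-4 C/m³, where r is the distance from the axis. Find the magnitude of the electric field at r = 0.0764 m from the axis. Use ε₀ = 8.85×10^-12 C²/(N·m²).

|E| ≈ 3.96×10^4 N/C

By cylindrical symmetry E is radial; use a coaxial Gaussian cylinder of radius 0.0764 m and length L (r < R).
Integrating ρ over the cross-section to radius r: λ_enc = (2πρ₀/R²) ∫₀^r r'^3 dr' = 2πρ₀ r^4/(4·R²) = 1.682e-7 C/m.
Gauss's law: E·2πrL = λ_enc L/ε₀.
E = |λ_enc|/(2πε₀r) = (1.682×10^-7)/(2π·8.85×10^-12·0.0764) = 3.96×10^4 N/C.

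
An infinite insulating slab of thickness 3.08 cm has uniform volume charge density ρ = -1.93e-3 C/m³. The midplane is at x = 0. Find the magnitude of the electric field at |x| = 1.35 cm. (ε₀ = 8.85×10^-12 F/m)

|E| ≈ 2.94e6 N/C

By symmetry E is perpendicular to the slab. A Gaussian pillbox from −1.35 cm to +1.35 cm (face area A) lies entirely within the slab.
Q_enc = ρ·(2x)·A and flux = 2EA, so 2EA = 2ρxA/ε₀ ⇒ E = |ρ|x/ε₀.
E = (1.93e-3)(0.0135)/(8.85×10^-12) = 2.94e6 N/C.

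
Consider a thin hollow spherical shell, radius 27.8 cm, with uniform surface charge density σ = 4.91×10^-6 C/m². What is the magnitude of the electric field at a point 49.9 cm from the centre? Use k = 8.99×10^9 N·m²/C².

|E| ≈ 1.72×10^5 N/C

Use a concentric Gaussian sphere at r = 49.9 cm (r > 27.8 cm).
The entire shell is enclosed: Q_enc = σ·4πR² = (4.91×10^-6)·4π·(0.278)² = 4.768×10^-6 C.
Gauss's law: E·4πr² = Q_enc/ε₀.
E = k|Q_enc|/r² = (8.99×10^9)(4.768×10^-6)/(0.499)² = 1.72×10^5 N/C.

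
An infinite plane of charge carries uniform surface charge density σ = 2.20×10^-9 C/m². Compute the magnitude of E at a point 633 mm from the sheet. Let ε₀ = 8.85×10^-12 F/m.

Choose a cylindrical pillbox piercing the sheet, end faces (area A) parallel to it.
Flux Φ = 2EA and Q_enc = σA, so 2EA = σA/ε₀ ⇒ E = |σ|/(2ε₀), independent of distance.
E = |σ|/(2ε₀) = (2.20×10^-9)/(2·8.85×10^-12) = 124 N/C.

E = 124 N/C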